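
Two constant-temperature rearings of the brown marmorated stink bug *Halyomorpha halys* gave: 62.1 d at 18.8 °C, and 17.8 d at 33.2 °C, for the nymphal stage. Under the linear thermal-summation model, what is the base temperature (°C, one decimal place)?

13.0 °C

Under the model K = D·(T − T_b), so D₁·(T₁ − T_b) = D₂·(T₂ − T_b).
62.1·(18.8 − T_b) = 17.8·(33.2 − T_b)
T_b = (62.1·18.8 − 17.8·33.2) / (62.1 − 17.8) = 576.52 / 44.3 = 13.014 °C ≈ 13.0 °C.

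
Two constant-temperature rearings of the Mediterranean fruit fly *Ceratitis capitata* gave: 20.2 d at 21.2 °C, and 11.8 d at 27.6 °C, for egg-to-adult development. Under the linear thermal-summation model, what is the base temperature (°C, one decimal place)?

12.2 °C

Under the model K = D·(T − T_b), so D₁·(T₁ − T_b) = D₂·(T₂ − T_b).
20.2·(21.2 − T_b) = 11.8·(27.6 − T_b)
T_b = (20.2·21.2 − 11.8·27.6) / (20.2 − 11.8) = 102.56 / 8.4 = 12.210 °C ≈ 12.2 °C.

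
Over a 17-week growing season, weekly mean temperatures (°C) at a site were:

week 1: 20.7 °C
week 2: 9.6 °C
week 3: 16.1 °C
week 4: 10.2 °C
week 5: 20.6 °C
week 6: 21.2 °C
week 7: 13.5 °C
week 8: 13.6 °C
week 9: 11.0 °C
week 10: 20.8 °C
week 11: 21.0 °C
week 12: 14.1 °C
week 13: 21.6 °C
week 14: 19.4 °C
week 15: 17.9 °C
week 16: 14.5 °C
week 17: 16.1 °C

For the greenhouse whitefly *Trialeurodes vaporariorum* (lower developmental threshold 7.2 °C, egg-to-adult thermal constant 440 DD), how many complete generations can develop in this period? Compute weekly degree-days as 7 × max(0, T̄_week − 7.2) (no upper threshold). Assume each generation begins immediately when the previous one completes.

2 generations

Weekly DD (7 × max(0, T̄ − 7.2)): 94.5, 16.8, 62.3, 21.0, 93.8, 98.0, 44.1, 44.8, 26.6, 95.2, 96.6, 48.3, 100.8, 85.4, 74.9, 51.1, 62.3.
Season total = 1116.5 DD.
Complete generations = ⌊1116.5 / 440⌋ = 2.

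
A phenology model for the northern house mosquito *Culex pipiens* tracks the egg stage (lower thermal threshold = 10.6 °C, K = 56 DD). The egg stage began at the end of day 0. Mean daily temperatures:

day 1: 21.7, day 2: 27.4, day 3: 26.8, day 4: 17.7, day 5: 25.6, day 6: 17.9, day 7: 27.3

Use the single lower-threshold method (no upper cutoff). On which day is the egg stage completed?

day 5

Daily DD above 10.6 °C: 11.1, 16.8, 16.2, 7.1, 15.0, 7.3, 16.7.
Cumulative: 11.1, 27.9, 44.1, 51.2, 66.2, 73.5, 90.2.
The total first reaches 56 DD on day 5.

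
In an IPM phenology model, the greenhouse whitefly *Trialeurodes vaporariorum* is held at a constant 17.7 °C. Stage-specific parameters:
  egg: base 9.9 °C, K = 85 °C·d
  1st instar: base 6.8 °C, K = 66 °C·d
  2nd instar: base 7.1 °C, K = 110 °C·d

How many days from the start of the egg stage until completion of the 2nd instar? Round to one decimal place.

egg: 85 / (17.7 − 9.9) = 85 / 7.8 = 10.897 d.
1st instar: 66 / (17.7 − 6.8) = 66 / 10.9 = 6.055 d.
2nd instar: 110 / (17.7 − 7.1) = 110 / 10.6 = 10.377 d.
Sum = 27.330 ≈ 27.3 days.

27.3 days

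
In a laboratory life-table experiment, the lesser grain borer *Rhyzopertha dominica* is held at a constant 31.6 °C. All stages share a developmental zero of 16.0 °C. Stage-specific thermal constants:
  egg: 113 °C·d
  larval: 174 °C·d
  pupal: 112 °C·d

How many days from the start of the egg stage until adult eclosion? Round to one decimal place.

Daily accumulation at 31.6 °C = 31.6 − 16.0 = 15.6 DD/day.
Total K = 113 + 174 + 112 = 399 DD.
Total duration = 399 / 15.6 = 25.577 ≈ 25.6 days.

25.6 days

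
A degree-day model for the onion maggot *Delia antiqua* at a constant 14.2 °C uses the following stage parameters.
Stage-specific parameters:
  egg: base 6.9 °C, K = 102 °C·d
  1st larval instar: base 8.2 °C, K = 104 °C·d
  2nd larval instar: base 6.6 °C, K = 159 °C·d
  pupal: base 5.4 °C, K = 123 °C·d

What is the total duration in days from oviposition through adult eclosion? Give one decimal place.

egg: 102 / (14.2 − 6.9) = 102 / 7.3 = 13.973 d.
1st larval instar: 104 / (14.2 − 8.2) = 104 / 6.0 = 17.333 d.
2nd larval instar: 159 / (14.2 − 6.6) = 159 / 7.6 = 20.921 d.
pupal: 123 / (14.2 − 5.4) = 123 / 8.8 = 13.977 d.
Sum = 66.204 ≈ 66.2 days.

66.2 days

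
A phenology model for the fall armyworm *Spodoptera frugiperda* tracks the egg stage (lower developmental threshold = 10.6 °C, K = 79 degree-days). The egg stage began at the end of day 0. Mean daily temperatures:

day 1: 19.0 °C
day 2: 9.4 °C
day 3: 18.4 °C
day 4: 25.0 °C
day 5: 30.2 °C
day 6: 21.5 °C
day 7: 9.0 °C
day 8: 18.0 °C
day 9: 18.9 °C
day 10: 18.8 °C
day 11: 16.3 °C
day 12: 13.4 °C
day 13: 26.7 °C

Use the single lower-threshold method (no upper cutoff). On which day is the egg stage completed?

Daily DD above 10.6 °C: 8.4, 0.0, 7.8, 14.4, 19.6, 10.9, 0.0, 7.4, 8.3, 8.2, 5.7, 2.8, 16.1.
Cumulative: 8.4, 8.4, 16.2, 30.6, 50.2, 61.1, 61.1, 68.5, 76.8, 85.0, 90.7, 93.5, 109.6.
The total first reaches 79 DD on day 10.

day 10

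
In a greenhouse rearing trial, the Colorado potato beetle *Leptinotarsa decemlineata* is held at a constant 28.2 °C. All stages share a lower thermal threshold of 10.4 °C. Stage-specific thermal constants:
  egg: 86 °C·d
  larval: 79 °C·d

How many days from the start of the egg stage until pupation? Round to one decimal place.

9.3 days

Daily accumulation at 28.2 °C = 28.2 − 10.4 = 17.8 DD/day.
Total K = 86 + 79 = 165 DD.
Total duration = 165 / 17.8 = 9.270 ≈ 9.3 days.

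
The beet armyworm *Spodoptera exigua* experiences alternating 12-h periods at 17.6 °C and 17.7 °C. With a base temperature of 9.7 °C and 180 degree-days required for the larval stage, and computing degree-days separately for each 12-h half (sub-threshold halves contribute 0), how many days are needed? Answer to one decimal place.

Day half: max(0, 17.6 − 9.7) × 0.5 = 7.9 × 0.5 = 3.95 DD.
Night half: max(0, 17.7 − 9.7) × 0.5 = 8.0 × 0.5 = 4.00 DD.
Per 24 h: 7.95 DD/day.
Duration = 180 / 7.95 = 22.642 ≈ 22.6 days.

22.6 days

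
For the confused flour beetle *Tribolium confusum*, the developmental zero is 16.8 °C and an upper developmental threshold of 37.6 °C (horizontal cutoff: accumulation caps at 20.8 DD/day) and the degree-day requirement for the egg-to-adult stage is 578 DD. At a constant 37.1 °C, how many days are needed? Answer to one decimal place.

28.5 days

Daily accumulation = 37.1 − 16.8 = 20.3 DD/day.
Duration = 578 / 20.3 = 28.473 ≈ 28.5 days.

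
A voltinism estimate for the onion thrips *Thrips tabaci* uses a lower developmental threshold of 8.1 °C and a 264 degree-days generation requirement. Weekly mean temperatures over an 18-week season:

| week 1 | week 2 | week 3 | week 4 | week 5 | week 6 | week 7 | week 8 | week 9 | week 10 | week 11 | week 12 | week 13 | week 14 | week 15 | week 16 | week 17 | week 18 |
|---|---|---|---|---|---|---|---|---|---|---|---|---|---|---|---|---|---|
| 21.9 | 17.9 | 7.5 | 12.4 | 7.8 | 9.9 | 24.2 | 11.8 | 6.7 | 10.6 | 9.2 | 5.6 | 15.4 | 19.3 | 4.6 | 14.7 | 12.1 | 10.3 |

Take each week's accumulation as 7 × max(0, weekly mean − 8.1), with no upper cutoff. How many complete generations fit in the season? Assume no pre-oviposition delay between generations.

Weekly DD (7 × max(0, T̄ − 8.1)): 96.6, 68.6, 0.0, 30.1, 0.0, 12.6, 112.7, 25.9, 0.0, 17.5, 7.7, 0.0, 51.1, 78.4, 0.0, 46.2, 28.0, 15.4.
Season total = 590.8 DD.
Complete generations = ⌊590.8 / 264⌋ = 2.

2 generations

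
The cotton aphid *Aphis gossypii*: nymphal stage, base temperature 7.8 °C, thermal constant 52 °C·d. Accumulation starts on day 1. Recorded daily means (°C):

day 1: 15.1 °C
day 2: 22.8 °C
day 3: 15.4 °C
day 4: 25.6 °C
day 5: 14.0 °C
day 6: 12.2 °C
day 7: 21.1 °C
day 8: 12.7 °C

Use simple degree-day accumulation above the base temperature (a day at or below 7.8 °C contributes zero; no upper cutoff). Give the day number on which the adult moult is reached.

Daily DD above 7.8 °C: 7.3, 15.0, 7.6, 17.8, 6.2, 4.4, 13.3, 4.9.
Cumulative: 7.3, 22.3, 29.9, 47.7, 53.9, 58.3, 71.6, 76.5.
The total first reaches 52 DD on day 5.

day 5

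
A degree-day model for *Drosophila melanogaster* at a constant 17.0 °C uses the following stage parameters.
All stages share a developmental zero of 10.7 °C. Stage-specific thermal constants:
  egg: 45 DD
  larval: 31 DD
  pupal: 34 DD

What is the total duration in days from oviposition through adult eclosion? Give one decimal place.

Daily accumulation at 17.0 °C = 17.0 − 10.7 = 6.3 DD/day.
Total K = 45 + 31 + 34 = 110 DD.
Total duration = 110 / 6.3 = 17.460 ≈ 17.5 days.

17.5 days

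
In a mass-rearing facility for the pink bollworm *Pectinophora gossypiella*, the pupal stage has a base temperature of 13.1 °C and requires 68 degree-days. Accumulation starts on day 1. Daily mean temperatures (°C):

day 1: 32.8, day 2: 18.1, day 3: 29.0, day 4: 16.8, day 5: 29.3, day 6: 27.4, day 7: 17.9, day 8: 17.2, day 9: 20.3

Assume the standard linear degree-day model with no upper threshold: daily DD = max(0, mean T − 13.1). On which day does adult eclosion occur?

Daily DD above 13.1 °C: 19.7, 5.0, 15.9, 3.7, 16.2, 14.3, 4.8, 4.1, 7.2.
Cumulative: 19.7, 24.7, 40.6, 44.3, 60.5, 74.8, 79.6, 83.7, 90.9.
The total first reaches 68 DD on day 6.

day 6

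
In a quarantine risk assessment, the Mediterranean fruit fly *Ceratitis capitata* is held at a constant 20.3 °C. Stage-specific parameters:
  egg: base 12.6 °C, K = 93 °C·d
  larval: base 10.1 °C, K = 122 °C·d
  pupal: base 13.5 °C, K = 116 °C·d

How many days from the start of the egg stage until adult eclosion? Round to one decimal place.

41.1 days

egg: 93 / (20.3 − 12.6) = 93 / 7.7 = 12.078 d.
larval: 122 / (20.3 − 10.1) = 122 / 10.2 = 11.961 d.
pupal: 116 / (20.3 − 13.5) = 116 / 6.8 = 17.059 d.
Sum = 41.098 ≈ 41.1 days.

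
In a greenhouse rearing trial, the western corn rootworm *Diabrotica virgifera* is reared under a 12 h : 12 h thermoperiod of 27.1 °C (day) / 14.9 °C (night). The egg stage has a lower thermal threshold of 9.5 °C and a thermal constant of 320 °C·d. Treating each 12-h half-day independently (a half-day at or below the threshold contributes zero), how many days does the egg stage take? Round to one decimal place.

27.8 days

Day half: max(0, 27.1 − 9.5) × 0.5 = 17.6 × 0.5 = 8.80 DD.
Night half: max(0, 14.9 − 9.5) × 0.5 = 5.4 × 0.5 = 2.70 DD.
Per 24 h: 11.50 DD/day.
Duration = 320 / 11.50 = 27.826 ≈ 27.8 days.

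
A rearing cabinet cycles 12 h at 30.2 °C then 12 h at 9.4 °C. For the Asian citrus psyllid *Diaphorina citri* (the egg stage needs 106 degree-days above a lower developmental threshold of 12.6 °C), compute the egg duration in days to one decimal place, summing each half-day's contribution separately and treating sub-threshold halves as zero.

12.0 days

Day half: max(0, 30.2 − 12.6) × 0.5 = 17.6 × 0.5 = 8.80 DD.
Night half: max(0, 9.4 − 12.6) × 0.5 = 0.0 × 0.5 = 0.00 DD.
Per 24 h: 8.80 DD/day.
Duration = 106 / 8.80 = 12.045 ≈ 12.0 days.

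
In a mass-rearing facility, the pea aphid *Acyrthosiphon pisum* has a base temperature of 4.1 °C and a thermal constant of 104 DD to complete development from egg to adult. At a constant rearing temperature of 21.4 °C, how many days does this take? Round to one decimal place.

Daily accumulation = 21.4 − 4.1 = 17.3 DD/day.
Duration = 104 / 17.3 = 6.012 ≈ 6.0 days.

6.0 days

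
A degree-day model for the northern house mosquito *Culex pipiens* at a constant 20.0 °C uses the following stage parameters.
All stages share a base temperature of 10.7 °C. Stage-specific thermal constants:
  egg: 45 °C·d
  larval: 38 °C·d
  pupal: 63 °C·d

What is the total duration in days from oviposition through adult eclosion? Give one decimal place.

Daily accumulation at 20.0 °C = 20.0 − 10.7 = 9.3 DD/day.
Total K = 45 + 38 + 63 = 146 DD.
Total duration = 146 / 9.3 = 15.699 ≈ 15.7 days.

15.7 days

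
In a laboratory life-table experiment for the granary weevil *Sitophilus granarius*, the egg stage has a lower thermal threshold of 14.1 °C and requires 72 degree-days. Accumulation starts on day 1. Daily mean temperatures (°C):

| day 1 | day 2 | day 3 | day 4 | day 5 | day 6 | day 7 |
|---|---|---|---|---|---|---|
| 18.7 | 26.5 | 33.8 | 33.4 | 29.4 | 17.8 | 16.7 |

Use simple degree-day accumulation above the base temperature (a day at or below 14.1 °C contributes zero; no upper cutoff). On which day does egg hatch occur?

day 6

Daily DD above 14.1 °C: 4.6, 12.4, 19.7, 19.3, 15.3, 3.7, 2.6.
Cumulative: 4.6, 17.0, 36.7, 56.0, 71.3, 75.0, 77.6.
The total first reaches 72 DD on day 6.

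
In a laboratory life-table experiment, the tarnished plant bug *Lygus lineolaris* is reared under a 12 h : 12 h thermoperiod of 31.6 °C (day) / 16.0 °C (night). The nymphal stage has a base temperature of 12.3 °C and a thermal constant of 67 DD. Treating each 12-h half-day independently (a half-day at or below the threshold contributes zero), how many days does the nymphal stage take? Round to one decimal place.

Day half: max(0, 31.6 − 12.3) × 0.5 = 19.3 × 0.5 = 9.65 DD.
Night half: max(0, 16.0 − 12.3) × 0.5 = 3.7 × 0.5 = 1.85 DD.
Per 24 h: 11.50 DD/day.
Duration = 67 / 11.50 = 5.826 ≈ 5.8 days.

5.8 days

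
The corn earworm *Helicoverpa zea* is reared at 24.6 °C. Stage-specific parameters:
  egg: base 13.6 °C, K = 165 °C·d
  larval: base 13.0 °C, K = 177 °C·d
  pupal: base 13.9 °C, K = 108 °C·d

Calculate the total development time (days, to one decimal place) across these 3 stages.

40.4 days

egg: 165 / (24.6 − 13.6) = 165 / 11.0 = 15.000 d.
larval: 177 / (24.6 − 13.0) = 177 / 11.6 = 15.259 d.
pupal: 108 / (24.6 − 13.9) = 108 / 10.7 = 10.093 d.
Sum = 40.352 ≈ 40.4 days.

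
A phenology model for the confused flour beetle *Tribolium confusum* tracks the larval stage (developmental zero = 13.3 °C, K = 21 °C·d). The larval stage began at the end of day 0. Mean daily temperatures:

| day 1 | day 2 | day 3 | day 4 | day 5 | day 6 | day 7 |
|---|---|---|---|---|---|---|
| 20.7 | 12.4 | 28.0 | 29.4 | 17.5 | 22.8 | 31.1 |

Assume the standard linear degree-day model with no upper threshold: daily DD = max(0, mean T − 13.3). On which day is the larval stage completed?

Daily DD above 13.3 °C: 7.4, 0.0, 14.7, 16.1, 4.2, 9.5, 17.8.
Cumulative: 7.4, 7.4, 22.1, 38.2, 42.4, 51.9, 69.7.
The total first reaches 21 DD on day 3.

day 3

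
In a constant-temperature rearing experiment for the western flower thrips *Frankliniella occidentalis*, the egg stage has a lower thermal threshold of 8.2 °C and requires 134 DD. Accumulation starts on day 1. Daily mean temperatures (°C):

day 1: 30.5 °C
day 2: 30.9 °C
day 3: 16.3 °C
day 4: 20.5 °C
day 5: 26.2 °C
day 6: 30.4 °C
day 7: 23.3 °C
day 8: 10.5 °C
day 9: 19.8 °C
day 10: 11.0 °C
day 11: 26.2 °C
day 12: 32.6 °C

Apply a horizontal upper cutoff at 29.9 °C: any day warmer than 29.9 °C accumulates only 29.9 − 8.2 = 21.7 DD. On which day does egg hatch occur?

day 10

Daily DD above 8.2 °C (capped at 21.7): 21.7, 21.7, 8.1, 12.3, 18.0, 21.7, 15.1, 2.3, 11.6, 2.8, 18.0, 21.7.
Cumulative: 21.7, 43.4, 51.5, 63.8, 81.8, 103.5, 118.6, 120.9, 132.5, 135.3, 153.3, 175.0.
The total first reaches 134 DD on day 10.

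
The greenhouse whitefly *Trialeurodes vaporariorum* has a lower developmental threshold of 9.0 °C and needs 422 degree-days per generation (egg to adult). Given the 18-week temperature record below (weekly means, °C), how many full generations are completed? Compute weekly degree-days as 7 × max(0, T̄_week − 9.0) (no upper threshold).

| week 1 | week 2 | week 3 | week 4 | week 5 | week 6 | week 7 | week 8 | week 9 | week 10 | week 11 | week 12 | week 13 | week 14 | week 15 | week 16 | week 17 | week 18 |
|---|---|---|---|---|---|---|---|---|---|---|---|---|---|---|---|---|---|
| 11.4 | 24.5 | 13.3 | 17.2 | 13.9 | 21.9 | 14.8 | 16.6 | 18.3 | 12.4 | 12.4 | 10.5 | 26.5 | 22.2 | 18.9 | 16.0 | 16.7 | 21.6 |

2 generations

Weekly DD (7 × max(0, T̄ − 9.0)): 16.8, 108.5, 30.1, 57.4, 34.3, 90.3, 40.6, 53.2, 65.1, 23.8, 23.8, 10.5, 122.5, 92.4, 69.3, 49.0, 53.9, 88.2.
Season total = 1029.7 DD.
Complete generations = ⌊1029.7 / 422⌋ = 2.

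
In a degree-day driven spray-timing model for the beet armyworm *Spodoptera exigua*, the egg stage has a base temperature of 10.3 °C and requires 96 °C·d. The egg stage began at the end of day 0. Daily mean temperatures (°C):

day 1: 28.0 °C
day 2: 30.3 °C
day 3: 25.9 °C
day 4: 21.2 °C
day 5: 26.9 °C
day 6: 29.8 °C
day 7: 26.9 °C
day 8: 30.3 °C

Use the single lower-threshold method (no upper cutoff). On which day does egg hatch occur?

Daily DD above 10.3 °C: 17.7, 20.0, 15.6, 10.9, 16.6, 19.5, 16.6, 20.0.
Cumulative: 17.7, 37.7, 53.3, 64.2, 80.8, 100.3, 116.9, 136.9.
The total first reaches 96 DD on day 6.

day 6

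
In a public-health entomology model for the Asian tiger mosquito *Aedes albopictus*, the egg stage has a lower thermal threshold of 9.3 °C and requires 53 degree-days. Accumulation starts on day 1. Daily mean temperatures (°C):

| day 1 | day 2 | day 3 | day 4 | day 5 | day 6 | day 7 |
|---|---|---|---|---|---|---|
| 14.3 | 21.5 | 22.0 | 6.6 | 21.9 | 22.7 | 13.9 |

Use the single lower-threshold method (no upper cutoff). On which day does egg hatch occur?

Daily DD above 9.3 °C: 5.0, 12.2, 12.7, 0.0, 12.6, 13.4, 4.6.
Cumulative: 5.0, 17.2, 29.9, 29.9, 42.5, 55.9, 60.5.
The total first reaches 53 DD on day 6.

day 6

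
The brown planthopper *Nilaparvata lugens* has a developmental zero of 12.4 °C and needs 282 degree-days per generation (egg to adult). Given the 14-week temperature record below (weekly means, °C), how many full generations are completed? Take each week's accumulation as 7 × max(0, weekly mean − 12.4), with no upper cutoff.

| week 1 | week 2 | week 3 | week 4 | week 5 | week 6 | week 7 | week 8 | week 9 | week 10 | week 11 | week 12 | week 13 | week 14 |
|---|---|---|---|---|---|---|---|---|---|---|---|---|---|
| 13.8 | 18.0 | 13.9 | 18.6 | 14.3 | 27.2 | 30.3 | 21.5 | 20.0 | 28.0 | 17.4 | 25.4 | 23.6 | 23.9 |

Weekly DD (7 × max(0, T̄ − 12.4)): 9.8, 39.2, 10.5, 43.4, 13.3, 103.6, 125.3, 63.7, 53.2, 109.2, 35.0, 91.0, 78.4, 80.5.
Season total = 856.1 DD.
Complete generations = ⌊856.1 / 282⌋ = 3.

3 generations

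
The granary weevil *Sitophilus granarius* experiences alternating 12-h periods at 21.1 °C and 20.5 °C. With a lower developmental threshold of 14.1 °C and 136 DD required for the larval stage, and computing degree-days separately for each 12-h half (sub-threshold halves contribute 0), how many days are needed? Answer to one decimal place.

20.3 days

Day half: max(0, 21.1 − 14.1) × 0.5 = 7.0 × 0.5 = 3.50 DD.
Night half: max(0, 20.5 − 14.1) × 0.5 = 6.4 × 0.5 = 3.20 DD.
Per 24 h: 6.70 DD/day.
Duration = 136 / 6.70 = 20.299 ≈ 20.3 days.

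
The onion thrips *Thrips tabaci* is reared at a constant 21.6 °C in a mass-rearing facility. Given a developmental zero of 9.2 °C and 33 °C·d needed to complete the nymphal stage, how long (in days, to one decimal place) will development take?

Daily accumulation = 21.6 − 9.2 = 12.4 DD/day.
Duration = 33 / 12.4 = 2.661 ≈ 2.7 days.

2.7 days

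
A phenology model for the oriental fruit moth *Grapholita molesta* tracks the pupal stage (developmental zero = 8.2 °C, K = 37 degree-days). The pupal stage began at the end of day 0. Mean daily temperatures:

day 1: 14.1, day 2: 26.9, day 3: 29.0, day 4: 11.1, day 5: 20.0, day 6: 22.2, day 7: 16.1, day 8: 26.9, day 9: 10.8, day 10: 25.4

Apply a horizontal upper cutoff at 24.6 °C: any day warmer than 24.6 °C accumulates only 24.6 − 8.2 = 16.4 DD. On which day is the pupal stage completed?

Daily DD above 8.2 °C (capped at 16.4): 5.9, 16.4, 16.4, 2.9, 11.8, 14.0, 7.9, 16.4, 2.6, 16.4.
Cumulative: 5.9, 22.3, 38.7, 41.6, 53.4, 67.4, 75.3, 91.7, 94.3, 110.7.
The total first reaches 37 DD on day 3.

day 3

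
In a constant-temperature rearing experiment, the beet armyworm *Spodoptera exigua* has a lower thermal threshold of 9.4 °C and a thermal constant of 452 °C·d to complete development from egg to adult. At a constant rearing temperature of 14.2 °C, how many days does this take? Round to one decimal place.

Daily accumulation = 14.2 − 9.4 = 4.8 DD/day.
Duration = 452 / 4.8 = 94.167 ≈ 94.2 days.

94.2 days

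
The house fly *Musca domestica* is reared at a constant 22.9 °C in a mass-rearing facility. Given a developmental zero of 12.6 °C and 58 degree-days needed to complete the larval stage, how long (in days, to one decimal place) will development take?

5.6 days

Daily accumulation = 22.9 − 12.6 = 10.3 DD/day.
Duration = 58 / 10.3 = 5.631 ≈ 5.6 days.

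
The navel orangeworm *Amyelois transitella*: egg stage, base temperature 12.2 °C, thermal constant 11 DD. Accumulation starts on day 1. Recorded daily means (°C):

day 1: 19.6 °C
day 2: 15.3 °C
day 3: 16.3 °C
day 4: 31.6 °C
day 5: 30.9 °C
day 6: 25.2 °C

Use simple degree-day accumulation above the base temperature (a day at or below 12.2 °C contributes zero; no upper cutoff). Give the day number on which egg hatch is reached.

day 3

Daily DD above 12.2 °C: 7.4, 3.1, 4.1, 19.4, 18.7, 13.0.
Cumulative: 7.4, 10.5, 14.6, 34.0, 52.7, 65.7.
The total first reaches 11 DD on day 3.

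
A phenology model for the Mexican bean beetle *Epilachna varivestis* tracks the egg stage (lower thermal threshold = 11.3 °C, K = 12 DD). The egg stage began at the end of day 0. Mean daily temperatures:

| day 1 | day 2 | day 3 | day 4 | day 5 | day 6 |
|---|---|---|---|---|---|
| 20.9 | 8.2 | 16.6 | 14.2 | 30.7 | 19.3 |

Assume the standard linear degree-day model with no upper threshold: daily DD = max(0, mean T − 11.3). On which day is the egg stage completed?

Daily DD above 11.3 °C: 9.6, 0.0, 5.3, 2.9, 19.4, 8.0.
Cumulative: 9.6, 9.6, 14.9, 17.8, 37.2, 45.2.
The total first reaches 12 DD on day 3.

day 3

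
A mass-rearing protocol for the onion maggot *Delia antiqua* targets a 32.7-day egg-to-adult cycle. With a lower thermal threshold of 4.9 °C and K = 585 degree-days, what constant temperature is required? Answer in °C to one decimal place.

Required daily accumulation = 585 / 32.7 = 17.890 DD/day.
T = T_base + 17.890 = 4.9 + 17.890 = 22.790 ≈ 22.8 °C.

22.8 °C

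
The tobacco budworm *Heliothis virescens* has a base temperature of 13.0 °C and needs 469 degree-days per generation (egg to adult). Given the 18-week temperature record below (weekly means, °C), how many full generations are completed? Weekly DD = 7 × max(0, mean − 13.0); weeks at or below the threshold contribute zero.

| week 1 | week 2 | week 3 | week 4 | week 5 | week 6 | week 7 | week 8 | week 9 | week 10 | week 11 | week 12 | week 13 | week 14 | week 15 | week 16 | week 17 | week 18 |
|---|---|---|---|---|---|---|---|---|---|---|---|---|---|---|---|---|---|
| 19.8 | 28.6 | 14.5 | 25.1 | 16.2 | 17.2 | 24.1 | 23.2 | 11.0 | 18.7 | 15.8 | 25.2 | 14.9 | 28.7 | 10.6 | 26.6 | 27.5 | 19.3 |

Weekly DD (7 × max(0, T̄ − 13.0)): 47.6, 109.2, 10.5, 84.7, 22.4, 29.4, 77.7, 71.4, 0.0, 39.9, 19.6, 85.4, 13.3, 109.9, 0.0, 95.2, 101.5, 44.1.
Season total = 961.8 DD.
Complete generations = ⌊961.8 / 469⌋ = 2.

2 generations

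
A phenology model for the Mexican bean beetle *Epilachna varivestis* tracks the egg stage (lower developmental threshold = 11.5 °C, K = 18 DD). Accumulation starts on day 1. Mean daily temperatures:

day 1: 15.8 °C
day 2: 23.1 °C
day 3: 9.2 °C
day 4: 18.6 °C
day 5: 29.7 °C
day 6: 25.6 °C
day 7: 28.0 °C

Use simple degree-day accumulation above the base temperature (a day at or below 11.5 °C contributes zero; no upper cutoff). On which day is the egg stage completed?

Daily DD above 11.5 °C: 4.3, 11.6, 0.0, 7.1, 18.2, 14.1, 16.5.
Cumulative: 4.3, 15.9, 15.9, 23.0, 41.2, 55.3, 71.8.
The total first reaches 18 DD on day 4.

day 4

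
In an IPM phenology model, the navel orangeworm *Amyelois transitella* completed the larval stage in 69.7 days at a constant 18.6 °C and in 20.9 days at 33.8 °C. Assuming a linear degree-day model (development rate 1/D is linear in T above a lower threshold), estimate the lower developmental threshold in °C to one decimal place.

12.1 °C

Linear rate model ⇒ the product D·(T − T_b) is constant across temperatures.
69.7·(18.6 − T_b) = 20.9·(33.8 − T_b)
T_b = (69.7·18.6 − 20.9·33.8) / (69.7 − 20.9) = 590.00 / 48.8 = 12.090 °C ≈ 12.1 °C.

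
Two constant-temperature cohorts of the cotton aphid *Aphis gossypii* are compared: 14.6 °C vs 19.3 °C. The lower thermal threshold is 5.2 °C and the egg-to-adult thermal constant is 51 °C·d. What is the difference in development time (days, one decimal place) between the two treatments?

1.8 days

At 14.6 °C: 51 / (14.6 − 5.2) = 51 / 9.4 = 5.426 d.
At 19.3 °C: 51 / (19.3 − 5.2) = 51 / 14.1 = 3.617 d.
Difference = |5.426 − 3.617| = 1.809 ≈ 1.8 days.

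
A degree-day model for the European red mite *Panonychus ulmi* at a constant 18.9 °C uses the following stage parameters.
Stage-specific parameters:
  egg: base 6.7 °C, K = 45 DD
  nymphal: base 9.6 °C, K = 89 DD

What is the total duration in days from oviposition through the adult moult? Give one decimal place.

egg: 45 / (18.9 − 6.7) = 45 / 12.2 = 3.689 d.
nymphal: 89 / (18.9 − 9.6) = 89 / 9.3 = 9.570 d.
Sum = 13.258 ≈ 13.3 days.

13.3 days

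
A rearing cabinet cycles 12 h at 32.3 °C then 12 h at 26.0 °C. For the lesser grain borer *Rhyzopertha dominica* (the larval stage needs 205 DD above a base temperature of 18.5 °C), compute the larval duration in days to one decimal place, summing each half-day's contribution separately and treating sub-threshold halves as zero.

Day half: max(0, 32.3 − 18.5) × 0.5 = 13.8 × 0.5 = 6.90 DD.
Night half: max(0, 26.0 − 18.5) × 0.5 = 7.5 × 0.5 = 3.75 DD.
Per 24 h: 10.65 DD/day.
Duration = 205 / 10.65 = 19.249 ≈ 19.2 days.

19.2 days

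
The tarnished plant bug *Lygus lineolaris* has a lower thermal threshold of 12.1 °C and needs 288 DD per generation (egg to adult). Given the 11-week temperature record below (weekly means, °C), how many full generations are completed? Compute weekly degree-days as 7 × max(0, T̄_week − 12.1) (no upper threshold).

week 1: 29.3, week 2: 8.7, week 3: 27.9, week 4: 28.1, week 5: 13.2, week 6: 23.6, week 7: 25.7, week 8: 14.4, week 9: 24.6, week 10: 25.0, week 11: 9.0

Weekly DD (7 × max(0, T̄ − 12.1)): 120.4, 0.0, 110.6, 112.0, 7.7, 80.5, 95.2, 16.1, 87.5, 90.3, 0.0.
Season total = 720.3 DD.
Complete generations = ⌊720.3 / 288⌋ = 2.

2 generations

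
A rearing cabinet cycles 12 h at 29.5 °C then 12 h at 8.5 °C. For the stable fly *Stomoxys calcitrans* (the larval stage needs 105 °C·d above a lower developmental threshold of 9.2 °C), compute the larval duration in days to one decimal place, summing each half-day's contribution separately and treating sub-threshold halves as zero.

Day half: max(0, 29.5 − 9.2) × 0.5 = 20.3 × 0.5 = 10.15 DD.
Night half: max(0, 8.5 − 9.2) × 0.5 = 0.0 × 0.5 = 0.00 DD.
Per 24 h: 10.15 DD/day.
Duration = 105 / 10.15 = 10.345 ≈ 10.3 days.

10.3 days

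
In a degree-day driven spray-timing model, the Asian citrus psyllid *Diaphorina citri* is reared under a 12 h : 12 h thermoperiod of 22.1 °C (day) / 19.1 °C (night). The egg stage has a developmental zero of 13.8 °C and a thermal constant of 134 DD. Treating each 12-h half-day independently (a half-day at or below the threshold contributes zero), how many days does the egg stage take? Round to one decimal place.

19.7 days

Day half: max(0, 22.1 − 13.8) × 0.5 = 8.3 × 0.5 = 4.15 DD.
Night half: max(0, 19.1 − 13.8) × 0.5 = 5.3 × 0.5 = 2.65 DD.
Per 24 h: 6.80 DD/day.
Duration = 134 / 6.80 = 19.706 ≈ 19.7 days.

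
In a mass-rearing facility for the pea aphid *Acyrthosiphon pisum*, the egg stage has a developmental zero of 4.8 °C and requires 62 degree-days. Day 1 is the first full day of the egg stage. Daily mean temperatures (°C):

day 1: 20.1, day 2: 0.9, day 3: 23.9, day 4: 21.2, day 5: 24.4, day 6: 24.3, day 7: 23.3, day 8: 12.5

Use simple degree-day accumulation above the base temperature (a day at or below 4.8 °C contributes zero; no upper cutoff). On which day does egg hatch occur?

day 5

Daily DD above 4.8 °C: 15.3, 0.0, 19.1, 16.4, 19.6, 19.5, 18.5, 7.7.
Cumulative: 15.3, 15.3, 34.4, 50.8, 70.4, 89.9, 108.4, 116.1.
The total first reaches 62 DD on day 5.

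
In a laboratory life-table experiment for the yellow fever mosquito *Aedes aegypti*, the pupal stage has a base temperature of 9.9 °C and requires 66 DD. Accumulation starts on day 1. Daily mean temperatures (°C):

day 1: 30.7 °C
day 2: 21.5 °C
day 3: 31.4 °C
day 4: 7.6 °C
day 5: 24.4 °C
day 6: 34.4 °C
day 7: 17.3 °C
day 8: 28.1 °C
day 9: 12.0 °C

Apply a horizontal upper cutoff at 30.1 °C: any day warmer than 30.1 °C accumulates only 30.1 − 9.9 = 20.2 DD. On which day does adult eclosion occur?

Daily DD above 9.9 °C (capped at 20.2): 20.2, 11.6, 20.2, 0.0, 14.5, 20.2, 7.4, 18.2, 2.1.
Cumulative: 20.2, 31.8, 52.0, 52.0, 66.5, 86.7, 94.1, 112.3, 114.4.
The total first reaches 66 DD on day 5.

day 5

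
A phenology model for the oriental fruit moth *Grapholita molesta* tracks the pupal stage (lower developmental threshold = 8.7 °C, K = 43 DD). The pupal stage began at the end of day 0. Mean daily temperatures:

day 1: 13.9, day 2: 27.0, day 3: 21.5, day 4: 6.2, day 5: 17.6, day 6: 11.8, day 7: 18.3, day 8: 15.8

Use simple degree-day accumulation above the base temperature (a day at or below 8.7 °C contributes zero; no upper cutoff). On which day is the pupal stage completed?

Daily DD above 8.7 °C: 5.2, 18.3, 12.8, 0.0, 8.9, 3.1, 9.6, 7.1.
Cumulative: 5.2, 23.5, 36.3, 36.3, 45.2, 48.3, 57.9, 65.0.
The total first reaches 43 DD on day 5.

day 5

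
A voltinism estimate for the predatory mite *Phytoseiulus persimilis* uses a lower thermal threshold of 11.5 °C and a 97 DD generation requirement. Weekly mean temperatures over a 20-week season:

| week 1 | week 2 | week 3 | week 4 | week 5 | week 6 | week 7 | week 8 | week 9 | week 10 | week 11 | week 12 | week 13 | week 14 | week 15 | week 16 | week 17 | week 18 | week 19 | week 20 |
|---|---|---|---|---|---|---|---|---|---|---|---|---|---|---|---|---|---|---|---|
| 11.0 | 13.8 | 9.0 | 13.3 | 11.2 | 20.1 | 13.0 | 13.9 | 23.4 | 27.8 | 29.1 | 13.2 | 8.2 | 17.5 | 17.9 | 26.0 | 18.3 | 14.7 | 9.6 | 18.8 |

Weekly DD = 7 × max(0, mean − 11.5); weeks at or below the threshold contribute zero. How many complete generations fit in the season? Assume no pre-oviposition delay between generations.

7 generations

Weekly DD (7 × max(0, T̄ − 11.5)): 0.0, 16.1, 0.0, 12.6, 0.0, 60.2, 10.5, 16.8, 83.3, 114.1, 123.2, 11.9, 0.0, 42.0, 44.8, 101.5, 47.6, 22.4, 0.0, 51.1.
Season total = 758.1 DD.
Complete generations = ⌊758.1 / 97⌋ = 7.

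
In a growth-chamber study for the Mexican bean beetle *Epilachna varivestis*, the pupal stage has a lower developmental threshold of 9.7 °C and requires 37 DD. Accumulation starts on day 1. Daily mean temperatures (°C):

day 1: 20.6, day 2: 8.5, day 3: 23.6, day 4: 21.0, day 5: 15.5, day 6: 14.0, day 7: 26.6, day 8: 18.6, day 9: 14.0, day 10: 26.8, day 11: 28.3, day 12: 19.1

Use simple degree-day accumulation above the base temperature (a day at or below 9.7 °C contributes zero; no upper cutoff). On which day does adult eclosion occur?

Daily DD above 9.7 °C: 10.9, 0.0, 13.9, 11.3, 5.8, 4.3, 16.9, 8.9, 4.3, 17.1, 18.6, 9.4.
Cumulative: 10.9, 10.9, 24.8, 36.1, 41.9, 46.2, 63.1, 72.0, 76.3, 93.4, 112.0, 121.4.
The total first reaches 37 DD on day 5.

day 5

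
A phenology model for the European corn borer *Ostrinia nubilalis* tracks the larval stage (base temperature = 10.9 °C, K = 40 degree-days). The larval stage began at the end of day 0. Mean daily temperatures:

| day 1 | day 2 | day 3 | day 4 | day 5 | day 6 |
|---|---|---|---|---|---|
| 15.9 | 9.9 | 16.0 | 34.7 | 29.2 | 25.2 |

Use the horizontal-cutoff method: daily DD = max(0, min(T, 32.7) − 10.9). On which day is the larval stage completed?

day 5

Daily DD above 10.9 °C (capped at 21.8): 5.0, 0.0, 5.1, 21.8, 18.3, 14.3.
Cumulative: 5.0, 5.0, 10.1, 31.9, 50.2, 64.5.
The total first reaches 40 DD on day 5.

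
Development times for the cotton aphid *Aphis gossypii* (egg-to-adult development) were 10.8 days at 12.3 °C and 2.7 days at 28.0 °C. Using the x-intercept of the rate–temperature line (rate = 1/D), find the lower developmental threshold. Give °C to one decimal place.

Under the model K = D·(T − T_b), so D₁·(T₁ − T_b) = D₂·(T₂ − T_b).
10.8·(12.3 − T_b) = 2.7·(28.0 − T_b)
T_b = (10.8·12.3 − 2.7·28.0) / (10.8 − 2.7) = 57.24 / 8.1 = 7.067 °C ≈ 7.1 °C.

7.1 °C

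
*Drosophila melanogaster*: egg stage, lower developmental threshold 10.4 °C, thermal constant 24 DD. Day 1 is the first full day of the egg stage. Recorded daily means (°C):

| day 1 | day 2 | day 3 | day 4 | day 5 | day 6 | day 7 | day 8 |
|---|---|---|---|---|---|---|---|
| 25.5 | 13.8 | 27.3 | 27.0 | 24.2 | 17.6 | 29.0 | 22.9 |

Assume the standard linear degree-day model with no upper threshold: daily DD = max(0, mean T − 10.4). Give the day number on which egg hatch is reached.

Daily DD above 10.4 °C: 15.1, 3.4, 16.9, 16.6, 13.8, 7.2, 18.6, 12.5.
Cumulative: 15.1, 18.5, 35.4, 52.0, 65.8, 73.0, 91.6, 104.1.
The total first reaches 24 DD on day 3.

day 3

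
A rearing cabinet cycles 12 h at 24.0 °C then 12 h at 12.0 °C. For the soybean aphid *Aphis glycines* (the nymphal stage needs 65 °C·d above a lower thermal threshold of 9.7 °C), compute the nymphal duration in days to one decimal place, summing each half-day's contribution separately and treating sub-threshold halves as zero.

Day half: max(0, 24.0 − 9.7) × 0.5 = 14.3 × 0.5 = 7.15 DD.
Night half: max(0, 12.0 − 9.7) × 0.5 = 2.3 × 0.5 = 1.15 DD.
Per 24 h: 8.30 DD/day.
Duration = 65 / 8.30 = 7.831 ≈ 7.8 days.

7.8 days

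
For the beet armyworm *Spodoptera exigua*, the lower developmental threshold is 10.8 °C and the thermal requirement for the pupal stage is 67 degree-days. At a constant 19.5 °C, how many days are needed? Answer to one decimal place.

Daily accumulation = 19.5 − 10.8 = 8.7 DD/day.
Duration = 67 / 8.7 = 7.701 ≈ 7.7 days.

7.7 days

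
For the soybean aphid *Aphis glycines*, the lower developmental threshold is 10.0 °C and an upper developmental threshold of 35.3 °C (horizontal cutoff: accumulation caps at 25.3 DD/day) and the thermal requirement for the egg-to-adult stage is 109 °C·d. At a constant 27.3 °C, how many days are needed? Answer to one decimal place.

6.3 days

Daily accumulation = 27.3 − 10.0 = 17.3 DD/day.
Duration = 109 / 17.3 = 6.301 ≈ 6.3 days.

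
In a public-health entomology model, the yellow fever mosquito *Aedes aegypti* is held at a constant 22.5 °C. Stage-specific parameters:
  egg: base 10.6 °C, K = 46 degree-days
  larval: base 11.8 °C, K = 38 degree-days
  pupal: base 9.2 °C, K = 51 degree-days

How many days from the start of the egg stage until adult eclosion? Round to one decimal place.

egg: 46 / (22.5 − 10.6) = 46 / 11.9 = 3.866 d.
larval: 38 / (22.5 − 11.8) = 38 / 10.7 = 3.551 d.
pupal: 51 / (22.5 − 9.2) = 51 / 13.3 = 3.835 d.
Sum = 11.252 ≈ 11.3 days.

11.3 days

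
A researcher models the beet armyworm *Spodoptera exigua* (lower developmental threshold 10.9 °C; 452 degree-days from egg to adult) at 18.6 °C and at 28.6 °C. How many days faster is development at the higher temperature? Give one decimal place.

At 18.6 °C: 452 / (18.6 − 10.9) = 452 / 7.7 = 58.701 d.
At 28.6 °C: 452 / (28.6 − 10.9) = 452 / 17.7 = 25.537 d.
Difference = |58.701 − 25.537| = 33.165 ≈ 33.2 days.

33.2 days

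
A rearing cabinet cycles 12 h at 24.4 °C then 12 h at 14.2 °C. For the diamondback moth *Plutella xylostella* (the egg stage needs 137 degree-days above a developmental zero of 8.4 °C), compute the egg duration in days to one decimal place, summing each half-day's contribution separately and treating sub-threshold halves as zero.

Day half: max(0, 24.4 − 8.4) × 0.5 = 16.0 × 0.5 = 8.00 DD.
Night half: max(0, 14.2 − 8.4) × 0.5 = 5.8 × 0.5 = 2.90 DD.
Per 24 h: 10.90 DD/day.
Duration = 137 / 10.90 = 12.569 ≈ 12.6 days.

12.6 days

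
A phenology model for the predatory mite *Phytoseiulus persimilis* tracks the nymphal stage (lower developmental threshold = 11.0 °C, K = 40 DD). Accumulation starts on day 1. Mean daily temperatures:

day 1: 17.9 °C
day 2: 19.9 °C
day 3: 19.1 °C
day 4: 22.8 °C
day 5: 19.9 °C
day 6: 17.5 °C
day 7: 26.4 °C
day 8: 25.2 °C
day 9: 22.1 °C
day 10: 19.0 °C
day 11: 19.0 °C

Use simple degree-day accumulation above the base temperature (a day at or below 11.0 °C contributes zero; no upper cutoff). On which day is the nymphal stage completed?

Daily DD above 11.0 °C: 6.9, 8.9, 8.1, 11.8, 8.9, 6.5, 15.4, 14.2, 11.1, 8.0, 8.0.
Cumulative: 6.9, 15.8, 23.9, 35.7, 44.6, 51.1, 66.5, 80.7, 91.8, 99.8, 107.8.
The total first reaches 40 DD on day 5.

day 5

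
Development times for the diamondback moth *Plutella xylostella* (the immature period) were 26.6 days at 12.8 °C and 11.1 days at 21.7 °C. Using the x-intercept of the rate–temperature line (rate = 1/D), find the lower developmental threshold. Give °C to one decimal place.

6.4 °C

Equal thermal constants: D₁(T₁ − T_b) = D₂(T₂ − T_b).
26.6·(12.8 − T_b) = 11.1·(21.7 − T_b)
T_b = (26.6·12.8 − 11.1·21.7) / (26.6 − 11.1) = 99.61 / 15.5 = 6.426 °C ≈ 6.4 °C.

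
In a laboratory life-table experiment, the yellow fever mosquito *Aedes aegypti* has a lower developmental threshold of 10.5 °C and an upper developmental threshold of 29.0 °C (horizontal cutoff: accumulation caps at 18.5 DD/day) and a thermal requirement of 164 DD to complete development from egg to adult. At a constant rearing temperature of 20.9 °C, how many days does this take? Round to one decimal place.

Daily accumulation = 20.9 − 10.5 = 10.4 DD/day.
Duration = 164 / 10.4 = 15.769 ≈ 15.8 days.

15.8 days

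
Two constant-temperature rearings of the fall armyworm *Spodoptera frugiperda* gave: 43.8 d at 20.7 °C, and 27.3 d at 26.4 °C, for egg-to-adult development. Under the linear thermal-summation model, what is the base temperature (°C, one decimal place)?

11.3 °C

Linear rate model ⇒ the product D·(T − T_b) is constant across temperatures.
43.8·(20.7 − T_b) = 27.3·(26.4 − T_b)
T_b = (43.8·20.7 − 27.3·26.4) / (43.8 − 27.3) = 185.94 / 16.5 = 11.269 °C ≈ 11.3 °C.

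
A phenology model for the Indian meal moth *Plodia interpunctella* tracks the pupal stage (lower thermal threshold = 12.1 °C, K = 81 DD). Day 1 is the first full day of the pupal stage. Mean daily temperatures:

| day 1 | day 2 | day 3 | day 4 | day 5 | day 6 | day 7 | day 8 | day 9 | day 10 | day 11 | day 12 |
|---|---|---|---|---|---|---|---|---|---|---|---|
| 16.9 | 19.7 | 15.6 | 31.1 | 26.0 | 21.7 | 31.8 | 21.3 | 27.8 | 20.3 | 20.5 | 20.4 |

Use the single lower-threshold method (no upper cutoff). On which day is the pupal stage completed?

Daily DD above 12.1 °C: 4.8, 7.6, 3.5, 19.0, 13.9, 9.6, 19.7, 9.2, 15.7, 8.2, 8.4, 8.3.
Cumulative: 4.8, 12.4, 15.9, 34.9, 48.8, 58.4, 78.1, 87.3, 103.0, 111.2, 119.6, 127.9.
The total first reaches 81 DD on day 8.

day 8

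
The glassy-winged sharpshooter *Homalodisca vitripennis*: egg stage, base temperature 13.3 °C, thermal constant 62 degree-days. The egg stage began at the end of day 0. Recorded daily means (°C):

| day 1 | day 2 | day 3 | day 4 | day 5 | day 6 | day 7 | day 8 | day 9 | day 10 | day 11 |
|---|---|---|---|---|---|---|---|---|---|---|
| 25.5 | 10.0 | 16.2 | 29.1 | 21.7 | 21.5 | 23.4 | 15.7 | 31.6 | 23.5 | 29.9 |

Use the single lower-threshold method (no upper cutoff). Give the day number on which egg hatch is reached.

Daily DD above 13.3 °C: 12.2, 0.0, 2.9, 15.8, 8.4, 8.2, 10.1, 2.4, 18.3, 10.2, 16.6.
Cumulative: 12.2, 12.2, 15.1, 30.9, 39.3, 47.5, 57.6, 60.0, 78.3, 88.5, 105.1.
The total first reaches 62 DD on day 9.

day 9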